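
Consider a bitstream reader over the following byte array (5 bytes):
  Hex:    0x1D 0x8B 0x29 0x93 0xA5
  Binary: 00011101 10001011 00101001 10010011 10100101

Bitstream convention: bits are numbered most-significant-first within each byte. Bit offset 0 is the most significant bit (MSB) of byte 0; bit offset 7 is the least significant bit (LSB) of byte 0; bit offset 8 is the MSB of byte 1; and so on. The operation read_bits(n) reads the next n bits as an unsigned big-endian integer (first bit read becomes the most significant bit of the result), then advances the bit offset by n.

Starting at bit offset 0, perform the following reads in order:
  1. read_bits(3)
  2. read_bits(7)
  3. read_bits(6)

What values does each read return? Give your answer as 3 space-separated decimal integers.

Answer: 0 118 11

Derivation:
Read 1: bits[0:3] width=3 -> value=0 (bin 000); offset now 3 = byte 0 bit 3; 37 bits remain
Read 2: bits[3:10] width=7 -> value=118 (bin 1110110); offset now 10 = byte 1 bit 2; 30 bits remain
Read 3: bits[10:16] width=6 -> value=11 (bin 001011); offset now 16 = byte 2 bit 0; 24 bits remain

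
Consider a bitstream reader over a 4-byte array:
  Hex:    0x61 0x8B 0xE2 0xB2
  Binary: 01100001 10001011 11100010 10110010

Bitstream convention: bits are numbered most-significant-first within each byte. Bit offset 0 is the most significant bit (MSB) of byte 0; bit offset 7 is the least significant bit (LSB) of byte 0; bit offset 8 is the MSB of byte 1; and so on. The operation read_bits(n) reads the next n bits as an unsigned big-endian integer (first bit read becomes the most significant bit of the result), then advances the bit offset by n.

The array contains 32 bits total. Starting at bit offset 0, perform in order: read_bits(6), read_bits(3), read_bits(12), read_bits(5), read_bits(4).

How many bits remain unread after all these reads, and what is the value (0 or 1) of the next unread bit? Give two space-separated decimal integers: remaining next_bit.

Answer: 2 1

Derivation:
Read 1: bits[0:6] width=6 -> value=24 (bin 011000); offset now 6 = byte 0 bit 6; 26 bits remain
Read 2: bits[6:9] width=3 -> value=3 (bin 011); offset now 9 = byte 1 bit 1; 23 bits remain
Read 3: bits[9:21] width=12 -> value=380 (bin 000101111100); offset now 21 = byte 2 bit 5; 11 bits remain
Read 4: bits[21:26] width=5 -> value=10 (bin 01010); offset now 26 = byte 3 bit 2; 6 bits remain
Read 5: bits[26:30] width=4 -> value=12 (bin 1100); offset now 30 = byte 3 bit 6; 2 bits remain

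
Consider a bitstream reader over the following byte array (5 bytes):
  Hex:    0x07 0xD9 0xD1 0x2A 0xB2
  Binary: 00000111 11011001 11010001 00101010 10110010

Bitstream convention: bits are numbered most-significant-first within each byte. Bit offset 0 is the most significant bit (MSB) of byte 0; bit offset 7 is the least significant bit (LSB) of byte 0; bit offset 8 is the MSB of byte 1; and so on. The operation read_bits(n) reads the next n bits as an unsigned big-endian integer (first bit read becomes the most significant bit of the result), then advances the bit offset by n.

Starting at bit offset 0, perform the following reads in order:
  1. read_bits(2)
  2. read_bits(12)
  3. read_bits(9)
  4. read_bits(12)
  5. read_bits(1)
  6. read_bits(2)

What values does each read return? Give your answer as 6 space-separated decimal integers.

Read 1: bits[0:2] width=2 -> value=0 (bin 00); offset now 2 = byte 0 bit 2; 38 bits remain
Read 2: bits[2:14] width=12 -> value=502 (bin 000111110110); offset now 14 = byte 1 bit 6; 26 bits remain
Read 3: bits[14:23] width=9 -> value=232 (bin 011101000); offset now 23 = byte 2 bit 7; 17 bits remain
Read 4: bits[23:35] width=12 -> value=2389 (bin 100101010101); offset now 35 = byte 4 bit 3; 5 bits remain
Read 5: bits[35:36] width=1 -> value=1 (bin 1); offset now 36 = byte 4 bit 4; 4 bits remain
Read 6: bits[36:38] width=2 -> value=0 (bin 00); offset now 38 = byte 4 bit 6; 2 bits remain

Answer: 0 502 232 2389 1 0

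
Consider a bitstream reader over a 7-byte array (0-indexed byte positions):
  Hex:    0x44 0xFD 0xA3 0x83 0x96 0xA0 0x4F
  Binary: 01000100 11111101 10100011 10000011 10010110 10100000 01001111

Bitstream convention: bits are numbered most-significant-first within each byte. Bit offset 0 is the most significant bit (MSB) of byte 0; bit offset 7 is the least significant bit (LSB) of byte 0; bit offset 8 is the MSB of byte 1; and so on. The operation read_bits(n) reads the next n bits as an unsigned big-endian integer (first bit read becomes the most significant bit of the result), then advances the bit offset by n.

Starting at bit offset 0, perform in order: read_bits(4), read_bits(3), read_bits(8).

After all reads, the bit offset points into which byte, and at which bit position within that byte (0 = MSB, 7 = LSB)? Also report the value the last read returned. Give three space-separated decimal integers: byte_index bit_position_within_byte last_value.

Read 1: bits[0:4] width=4 -> value=4 (bin 0100); offset now 4 = byte 0 bit 4; 52 bits remain
Read 2: bits[4:7] width=3 -> value=2 (bin 010); offset now 7 = byte 0 bit 7; 49 bits remain
Read 3: bits[7:15] width=8 -> value=126 (bin 01111110); offset now 15 = byte 1 bit 7; 41 bits remain

Answer: 1 7 126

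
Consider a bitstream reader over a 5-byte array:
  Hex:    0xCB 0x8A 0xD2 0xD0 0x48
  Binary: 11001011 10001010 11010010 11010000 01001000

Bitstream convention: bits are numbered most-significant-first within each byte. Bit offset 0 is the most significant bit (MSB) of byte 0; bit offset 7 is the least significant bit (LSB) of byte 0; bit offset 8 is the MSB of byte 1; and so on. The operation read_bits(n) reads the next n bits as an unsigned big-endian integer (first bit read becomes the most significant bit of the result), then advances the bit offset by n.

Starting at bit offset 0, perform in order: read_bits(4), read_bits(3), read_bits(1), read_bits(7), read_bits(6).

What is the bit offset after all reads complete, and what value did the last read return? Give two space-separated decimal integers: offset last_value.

Answer: 21 26

Derivation:
Read 1: bits[0:4] width=4 -> value=12 (bin 1100); offset now 4 = byte 0 bit 4; 36 bits remain
Read 2: bits[4:7] width=3 -> value=5 (bin 101); offset now 7 = byte 0 bit 7; 33 bits remain
Read 3: bits[7:8] width=1 -> value=1 (bin 1); offset now 8 = byte 1 bit 0; 32 bits remain
Read 4: bits[8:15] width=7 -> value=69 (bin 1000101); offset now 15 = byte 1 bit 7; 25 bits remain
Read 5: bits[15:21] width=6 -> value=26 (bin 011010); offset now 21 = byte 2 bit 5; 19 bits remain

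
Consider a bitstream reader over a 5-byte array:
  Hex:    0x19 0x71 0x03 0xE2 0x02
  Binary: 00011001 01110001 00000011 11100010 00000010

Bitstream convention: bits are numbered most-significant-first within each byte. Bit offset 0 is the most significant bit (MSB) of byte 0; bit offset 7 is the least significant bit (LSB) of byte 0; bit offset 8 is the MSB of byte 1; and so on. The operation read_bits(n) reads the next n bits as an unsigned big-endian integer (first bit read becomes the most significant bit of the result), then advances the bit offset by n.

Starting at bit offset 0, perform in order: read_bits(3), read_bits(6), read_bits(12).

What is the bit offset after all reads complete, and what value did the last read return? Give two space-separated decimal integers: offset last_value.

Read 1: bits[0:3] width=3 -> value=0 (bin 000); offset now 3 = byte 0 bit 3; 37 bits remain
Read 2: bits[3:9] width=6 -> value=50 (bin 110010); offset now 9 = byte 1 bit 1; 31 bits remain
Read 3: bits[9:21] width=12 -> value=3616 (bin 111000100000); offset now 21 = byte 2 bit 5; 19 bits remain

Answer: 21 3616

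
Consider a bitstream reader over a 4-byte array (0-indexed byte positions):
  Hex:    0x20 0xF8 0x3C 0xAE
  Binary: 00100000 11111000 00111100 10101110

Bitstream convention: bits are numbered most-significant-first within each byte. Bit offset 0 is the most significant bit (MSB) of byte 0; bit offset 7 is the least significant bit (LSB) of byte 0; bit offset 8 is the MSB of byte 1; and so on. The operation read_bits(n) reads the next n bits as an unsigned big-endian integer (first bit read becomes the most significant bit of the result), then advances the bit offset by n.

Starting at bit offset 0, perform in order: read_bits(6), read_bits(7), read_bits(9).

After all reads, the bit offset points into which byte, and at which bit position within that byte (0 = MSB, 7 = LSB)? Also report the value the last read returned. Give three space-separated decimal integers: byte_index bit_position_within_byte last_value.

Read 1: bits[0:6] width=6 -> value=8 (bin 001000); offset now 6 = byte 0 bit 6; 26 bits remain
Read 2: bits[6:13] width=7 -> value=31 (bin 0011111); offset now 13 = byte 1 bit 5; 19 bits remain
Read 3: bits[13:22] width=9 -> value=15 (bin 000001111); offset now 22 = byte 2 bit 6; 10 bits remain

Answer: 2 6 15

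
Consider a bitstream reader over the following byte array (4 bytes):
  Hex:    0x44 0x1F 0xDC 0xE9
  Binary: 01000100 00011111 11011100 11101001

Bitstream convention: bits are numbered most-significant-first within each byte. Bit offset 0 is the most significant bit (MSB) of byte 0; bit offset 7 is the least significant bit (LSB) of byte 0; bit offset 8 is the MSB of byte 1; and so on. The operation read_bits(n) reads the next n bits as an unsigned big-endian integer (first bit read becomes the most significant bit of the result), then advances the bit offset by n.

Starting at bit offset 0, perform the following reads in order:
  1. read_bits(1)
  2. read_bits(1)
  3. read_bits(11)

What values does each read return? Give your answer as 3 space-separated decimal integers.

Read 1: bits[0:1] width=1 -> value=0 (bin 0); offset now 1 = byte 0 bit 1; 31 bits remain
Read 2: bits[1:2] width=1 -> value=1 (bin 1); offset now 2 = byte 0 bit 2; 30 bits remain
Read 3: bits[2:13] width=11 -> value=131 (bin 00010000011); offset now 13 = byte 1 bit 5; 19 bits remain

Answer: 0 1 131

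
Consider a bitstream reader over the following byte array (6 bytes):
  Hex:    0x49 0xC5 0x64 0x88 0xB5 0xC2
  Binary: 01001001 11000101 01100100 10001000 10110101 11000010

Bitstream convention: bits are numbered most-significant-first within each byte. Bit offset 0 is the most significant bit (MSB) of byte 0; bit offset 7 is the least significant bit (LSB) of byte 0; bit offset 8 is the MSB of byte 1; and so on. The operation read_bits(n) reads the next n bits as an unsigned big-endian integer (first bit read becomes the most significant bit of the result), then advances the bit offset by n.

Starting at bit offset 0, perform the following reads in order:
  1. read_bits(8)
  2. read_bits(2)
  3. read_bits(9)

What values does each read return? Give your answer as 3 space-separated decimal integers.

Read 1: bits[0:8] width=8 -> value=73 (bin 01001001); offset now 8 = byte 1 bit 0; 40 bits remain
Read 2: bits[8:10] width=2 -> value=3 (bin 11); offset now 10 = byte 1 bit 2; 38 bits remain
Read 3: bits[10:19] width=9 -> value=43 (bin 000101011); offset now 19 = byte 2 bit 3; 29 bits remain

Answer: 73 3 43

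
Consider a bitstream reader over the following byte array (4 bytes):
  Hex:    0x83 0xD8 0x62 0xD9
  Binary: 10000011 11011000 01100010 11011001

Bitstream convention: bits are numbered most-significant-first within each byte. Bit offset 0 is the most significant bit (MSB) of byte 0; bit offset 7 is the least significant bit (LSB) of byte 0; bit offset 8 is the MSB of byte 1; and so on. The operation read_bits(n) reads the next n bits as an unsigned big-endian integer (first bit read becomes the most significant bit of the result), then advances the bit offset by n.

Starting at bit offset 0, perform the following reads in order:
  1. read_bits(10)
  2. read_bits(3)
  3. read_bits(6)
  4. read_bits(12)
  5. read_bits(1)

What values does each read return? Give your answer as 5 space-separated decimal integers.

Read 1: bits[0:10] width=10 -> value=527 (bin 1000001111); offset now 10 = byte 1 bit 2; 22 bits remain
Read 2: bits[10:13] width=3 -> value=3 (bin 011); offset now 13 = byte 1 bit 5; 19 bits remain
Read 3: bits[13:19] width=6 -> value=3 (bin 000011); offset now 19 = byte 2 bit 3; 13 bits remain
Read 4: bits[19:31] width=12 -> value=364 (bin 000101101100); offset now 31 = byte 3 bit 7; 1 bits remain
Read 5: bits[31:32] width=1 -> value=1 (bin 1); offset now 32 = byte 4 bit 0; 0 bits remain

Answer: 527 3 3 364 1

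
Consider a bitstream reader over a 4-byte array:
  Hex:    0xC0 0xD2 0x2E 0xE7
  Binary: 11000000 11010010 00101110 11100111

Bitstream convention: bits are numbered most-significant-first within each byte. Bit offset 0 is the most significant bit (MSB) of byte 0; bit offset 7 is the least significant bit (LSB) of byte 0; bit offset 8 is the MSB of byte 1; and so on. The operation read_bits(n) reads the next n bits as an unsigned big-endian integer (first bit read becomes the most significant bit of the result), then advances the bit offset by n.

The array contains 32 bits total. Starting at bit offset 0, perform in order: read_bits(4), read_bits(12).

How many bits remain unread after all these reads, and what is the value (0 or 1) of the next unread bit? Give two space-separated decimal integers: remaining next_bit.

Answer: 16 0

Derivation:
Read 1: bits[0:4] width=4 -> value=12 (bin 1100); offset now 4 = byte 0 bit 4; 28 bits remain
Read 2: bits[4:16] width=12 -> value=210 (bin 000011010010); offset now 16 = byte 2 bit 0; 16 bits remain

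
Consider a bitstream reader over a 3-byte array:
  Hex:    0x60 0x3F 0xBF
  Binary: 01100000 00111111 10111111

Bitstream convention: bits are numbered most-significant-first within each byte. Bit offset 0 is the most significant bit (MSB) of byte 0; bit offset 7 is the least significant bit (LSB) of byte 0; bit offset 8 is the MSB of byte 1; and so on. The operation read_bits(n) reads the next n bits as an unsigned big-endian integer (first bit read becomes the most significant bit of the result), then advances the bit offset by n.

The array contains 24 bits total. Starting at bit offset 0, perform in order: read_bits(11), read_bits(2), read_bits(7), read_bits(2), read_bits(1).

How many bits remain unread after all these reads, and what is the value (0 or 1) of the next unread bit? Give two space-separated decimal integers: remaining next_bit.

Read 1: bits[0:11] width=11 -> value=769 (bin 01100000001); offset now 11 = byte 1 bit 3; 13 bits remain
Read 2: bits[11:13] width=2 -> value=3 (bin 11); offset now 13 = byte 1 bit 5; 11 bits remain
Read 3: bits[13:20] width=7 -> value=123 (bin 1111011); offset now 20 = byte 2 bit 4; 4 bits remain
Read 4: bits[20:22] width=2 -> value=3 (bin 11); offset now 22 = byte 2 bit 6; 2 bits remain
Read 5: bits[22:23] width=1 -> value=1 (bin 1); offset now 23 = byte 2 bit 7; 1 bits remain

Answer: 1 1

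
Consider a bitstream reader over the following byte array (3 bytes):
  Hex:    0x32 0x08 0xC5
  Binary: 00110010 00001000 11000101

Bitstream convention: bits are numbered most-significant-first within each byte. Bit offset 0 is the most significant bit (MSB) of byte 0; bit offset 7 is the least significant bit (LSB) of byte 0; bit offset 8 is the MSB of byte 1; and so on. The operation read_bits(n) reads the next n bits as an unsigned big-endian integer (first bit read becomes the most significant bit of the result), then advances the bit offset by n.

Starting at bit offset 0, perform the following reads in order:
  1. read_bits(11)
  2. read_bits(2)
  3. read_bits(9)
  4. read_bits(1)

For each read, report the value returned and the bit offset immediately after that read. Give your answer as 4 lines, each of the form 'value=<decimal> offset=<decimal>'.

Read 1: bits[0:11] width=11 -> value=400 (bin 00110010000); offset now 11 = byte 1 bit 3; 13 bits remain
Read 2: bits[11:13] width=2 -> value=1 (bin 01); offset now 13 = byte 1 bit 5; 11 bits remain
Read 3: bits[13:22] width=9 -> value=49 (bin 000110001); offset now 22 = byte 2 bit 6; 2 bits remain
Read 4: bits[22:23] width=1 -> value=0 (bin 0); offset now 23 = byte 2 bit 7; 1 bits remain

Answer: value=400 offset=11
value=1 offset=13
value=49 offset=22
value=0 offset=23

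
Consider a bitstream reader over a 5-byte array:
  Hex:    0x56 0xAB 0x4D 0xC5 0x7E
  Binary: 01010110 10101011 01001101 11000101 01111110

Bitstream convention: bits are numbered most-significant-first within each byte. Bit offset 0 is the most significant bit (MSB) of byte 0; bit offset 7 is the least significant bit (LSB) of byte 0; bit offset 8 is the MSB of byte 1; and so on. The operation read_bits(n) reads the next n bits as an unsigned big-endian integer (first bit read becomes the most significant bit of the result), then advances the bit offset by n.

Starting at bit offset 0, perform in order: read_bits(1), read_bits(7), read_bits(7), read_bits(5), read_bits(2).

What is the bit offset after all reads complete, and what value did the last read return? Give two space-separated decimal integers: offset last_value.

Read 1: bits[0:1] width=1 -> value=0 (bin 0); offset now 1 = byte 0 bit 1; 39 bits remain
Read 2: bits[1:8] width=7 -> value=86 (bin 1010110); offset now 8 = byte 1 bit 0; 32 bits remain
Read 3: bits[8:15] width=7 -> value=85 (bin 1010101); offset now 15 = byte 1 bit 7; 25 bits remain
Read 4: bits[15:20] width=5 -> value=20 (bin 10100); offset now 20 = byte 2 bit 4; 20 bits remain
Read 5: bits[20:22] width=2 -> value=3 (bin 11); offset now 22 = byte 2 bit 6; 18 bits remain

Answer: 22 3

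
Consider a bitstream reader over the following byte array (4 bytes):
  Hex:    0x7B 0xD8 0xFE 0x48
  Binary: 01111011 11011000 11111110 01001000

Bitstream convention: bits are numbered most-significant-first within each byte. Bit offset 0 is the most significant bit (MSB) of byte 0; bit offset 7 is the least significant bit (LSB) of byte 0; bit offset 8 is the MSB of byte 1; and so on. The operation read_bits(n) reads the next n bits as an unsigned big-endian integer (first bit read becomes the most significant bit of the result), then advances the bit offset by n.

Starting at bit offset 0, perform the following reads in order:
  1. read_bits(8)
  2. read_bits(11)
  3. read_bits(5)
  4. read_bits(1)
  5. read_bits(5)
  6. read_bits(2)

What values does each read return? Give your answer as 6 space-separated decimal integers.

Answer: 123 1735 30 0 18 0

Derivation:
Read 1: bits[0:8] width=8 -> value=123 (bin 01111011); offset now 8 = byte 1 bit 0; 24 bits remain
Read 2: bits[8:19] width=11 -> value=1735 (bin 11011000111); offset now 19 = byte 2 bit 3; 13 bits remain
Read 3: bits[19:24] width=5 -> value=30 (bin 11110); offset now 24 = byte 3 bit 0; 8 bits remain
Read 4: bits[24:25] width=1 -> value=0 (bin 0); offset now 25 = byte 3 bit 1; 7 bits remain
Read 5: bits[25:30] width=5 -> value=18 (bin 10010); offset now 30 = byte 3 bit 6; 2 bits remain
Read 6: bits[30:32] width=2 -> value=0 (bin 00); offset now 32 = byte 4 bit 0; 0 bits remain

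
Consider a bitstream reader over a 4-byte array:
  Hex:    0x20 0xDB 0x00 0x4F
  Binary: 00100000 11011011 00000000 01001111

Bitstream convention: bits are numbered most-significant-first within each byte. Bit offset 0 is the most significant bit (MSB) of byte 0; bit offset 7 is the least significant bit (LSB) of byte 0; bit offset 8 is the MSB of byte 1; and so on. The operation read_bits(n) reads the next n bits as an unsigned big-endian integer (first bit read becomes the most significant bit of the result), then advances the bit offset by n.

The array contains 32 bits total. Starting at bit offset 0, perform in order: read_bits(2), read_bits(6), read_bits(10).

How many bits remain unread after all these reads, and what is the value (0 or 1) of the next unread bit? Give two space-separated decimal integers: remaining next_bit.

Answer: 14 0

Derivation:
Read 1: bits[0:2] width=2 -> value=0 (bin 00); offset now 2 = byte 0 bit 2; 30 bits remain
Read 2: bits[2:8] width=6 -> value=32 (bin 100000); offset now 8 = byte 1 bit 0; 24 bits remain
Read 3: bits[8:18] width=10 -> value=876 (bin 1101101100); offset now 18 = byte 2 bit 2; 14 bits remain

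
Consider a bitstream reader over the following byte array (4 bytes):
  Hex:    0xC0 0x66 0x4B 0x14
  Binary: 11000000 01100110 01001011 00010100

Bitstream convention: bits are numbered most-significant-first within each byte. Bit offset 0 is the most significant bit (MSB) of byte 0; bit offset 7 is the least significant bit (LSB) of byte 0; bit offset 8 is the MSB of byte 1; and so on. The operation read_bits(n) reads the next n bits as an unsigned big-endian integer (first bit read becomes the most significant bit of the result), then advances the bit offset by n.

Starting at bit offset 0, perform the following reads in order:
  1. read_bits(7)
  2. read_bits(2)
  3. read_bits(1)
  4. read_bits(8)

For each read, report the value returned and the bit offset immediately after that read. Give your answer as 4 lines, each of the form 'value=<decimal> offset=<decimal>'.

Answer: value=96 offset=7
value=0 offset=9
value=1 offset=10
value=153 offset=18

Derivation:
Read 1: bits[0:7] width=7 -> value=96 (bin 1100000); offset now 7 = byte 0 bit 7; 25 bits remain
Read 2: bits[7:9] width=2 -> value=0 (bin 00); offset now 9 = byte 1 bit 1; 23 bits remain
Read 3: bits[9:10] width=1 -> value=1 (bin 1); offset now 10 = byte 1 bit 2; 22 bits remain
Read 4: bits[10:18] width=8 -> value=153 (bin 10011001); offset now 18 = byte 2 bit 2; 14 bits remain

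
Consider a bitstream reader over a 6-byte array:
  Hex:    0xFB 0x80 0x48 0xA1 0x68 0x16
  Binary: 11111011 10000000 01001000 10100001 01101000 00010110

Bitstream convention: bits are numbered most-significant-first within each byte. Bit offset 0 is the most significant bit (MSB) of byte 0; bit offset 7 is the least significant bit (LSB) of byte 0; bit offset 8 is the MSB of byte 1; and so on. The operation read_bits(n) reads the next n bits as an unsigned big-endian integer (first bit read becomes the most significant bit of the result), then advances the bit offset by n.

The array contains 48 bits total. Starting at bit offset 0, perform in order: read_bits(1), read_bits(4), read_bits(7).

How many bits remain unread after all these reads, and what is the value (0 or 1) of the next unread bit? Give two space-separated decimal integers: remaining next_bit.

Answer: 36 0

Derivation:
Read 1: bits[0:1] width=1 -> value=1 (bin 1); offset now 1 = byte 0 bit 1; 47 bits remain
Read 2: bits[1:5] width=4 -> value=15 (bin 1111); offset now 5 = byte 0 bit 5; 43 bits remain
Read 3: bits[5:12] width=7 -> value=56 (bin 0111000); offset now 12 = byte 1 bit 4; 36 bits remain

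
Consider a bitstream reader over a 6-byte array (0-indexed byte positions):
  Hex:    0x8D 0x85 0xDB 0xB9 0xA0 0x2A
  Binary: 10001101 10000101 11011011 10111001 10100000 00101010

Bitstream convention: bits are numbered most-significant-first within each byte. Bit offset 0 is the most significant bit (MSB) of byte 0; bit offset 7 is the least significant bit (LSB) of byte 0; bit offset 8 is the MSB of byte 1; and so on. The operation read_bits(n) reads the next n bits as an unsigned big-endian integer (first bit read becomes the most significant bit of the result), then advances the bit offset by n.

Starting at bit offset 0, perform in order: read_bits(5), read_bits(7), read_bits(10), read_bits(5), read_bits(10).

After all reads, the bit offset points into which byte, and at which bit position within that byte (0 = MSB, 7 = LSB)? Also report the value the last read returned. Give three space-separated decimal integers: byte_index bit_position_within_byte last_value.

Read 1: bits[0:5] width=5 -> value=17 (bin 10001); offset now 5 = byte 0 bit 5; 43 bits remain
Read 2: bits[5:12] width=7 -> value=88 (bin 1011000); offset now 12 = byte 1 bit 4; 36 bits remain
Read 3: bits[12:22] width=10 -> value=374 (bin 0101110110); offset now 22 = byte 2 bit 6; 26 bits remain
Read 4: bits[22:27] width=5 -> value=29 (bin 11101); offset now 27 = byte 3 bit 3; 21 bits remain
Read 5: bits[27:37] width=10 -> value=820 (bin 1100110100); offset now 37 = byte 4 bit 5; 11 bits remain

Answer: 4 5 820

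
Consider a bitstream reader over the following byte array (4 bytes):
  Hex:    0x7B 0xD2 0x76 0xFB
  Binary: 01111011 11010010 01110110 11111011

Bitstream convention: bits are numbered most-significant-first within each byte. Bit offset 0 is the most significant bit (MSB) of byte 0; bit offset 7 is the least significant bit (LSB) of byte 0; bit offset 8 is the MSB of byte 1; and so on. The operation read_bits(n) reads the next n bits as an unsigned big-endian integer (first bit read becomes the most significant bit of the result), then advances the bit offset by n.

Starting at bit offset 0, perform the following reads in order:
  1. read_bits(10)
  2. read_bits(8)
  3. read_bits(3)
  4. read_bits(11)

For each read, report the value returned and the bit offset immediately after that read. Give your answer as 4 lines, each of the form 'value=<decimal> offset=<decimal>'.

Read 1: bits[0:10] width=10 -> value=495 (bin 0111101111); offset now 10 = byte 1 bit 2; 22 bits remain
Read 2: bits[10:18] width=8 -> value=73 (bin 01001001); offset now 18 = byte 2 bit 2; 14 bits remain
Read 3: bits[18:21] width=3 -> value=6 (bin 110); offset now 21 = byte 2 bit 5; 11 bits remain
Read 4: bits[21:32] width=11 -> value=1787 (bin 11011111011); offset now 32 = byte 4 bit 0; 0 bits remain

Answer: value=495 offset=10
value=73 offset=18
value=6 offset=21
value=1787 offset=32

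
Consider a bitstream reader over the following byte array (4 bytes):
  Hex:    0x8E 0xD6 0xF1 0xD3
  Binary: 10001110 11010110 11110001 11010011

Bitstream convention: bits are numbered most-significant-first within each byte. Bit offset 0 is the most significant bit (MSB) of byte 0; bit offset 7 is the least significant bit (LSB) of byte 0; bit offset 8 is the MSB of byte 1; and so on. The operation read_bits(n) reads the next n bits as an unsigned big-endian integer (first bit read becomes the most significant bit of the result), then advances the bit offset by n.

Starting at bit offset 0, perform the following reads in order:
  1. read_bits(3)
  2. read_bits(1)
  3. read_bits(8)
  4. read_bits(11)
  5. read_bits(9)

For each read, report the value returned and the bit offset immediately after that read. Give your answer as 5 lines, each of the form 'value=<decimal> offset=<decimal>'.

Answer: value=4 offset=3
value=0 offset=4
value=237 offset=12
value=888 offset=23
value=467 offset=32

Derivation:
Read 1: bits[0:3] width=3 -> value=4 (bin 100); offset now 3 = byte 0 bit 3; 29 bits remain
Read 2: bits[3:4] width=1 -> value=0 (bin 0); offset now 4 = byte 0 bit 4; 28 bits remain
Read 3: bits[4:12] width=8 -> value=237 (bin 11101101); offset now 12 = byte 1 bit 4; 20 bits remain
Read 4: bits[12:23] width=11 -> value=888 (bin 01101111000); offset now 23 = byte 2 bit 7; 9 bits remain
Read 5: bits[23:32] width=9 -> value=467 (bin 111010011); offset now 32 = byte 4 bit 0; 0 bits remain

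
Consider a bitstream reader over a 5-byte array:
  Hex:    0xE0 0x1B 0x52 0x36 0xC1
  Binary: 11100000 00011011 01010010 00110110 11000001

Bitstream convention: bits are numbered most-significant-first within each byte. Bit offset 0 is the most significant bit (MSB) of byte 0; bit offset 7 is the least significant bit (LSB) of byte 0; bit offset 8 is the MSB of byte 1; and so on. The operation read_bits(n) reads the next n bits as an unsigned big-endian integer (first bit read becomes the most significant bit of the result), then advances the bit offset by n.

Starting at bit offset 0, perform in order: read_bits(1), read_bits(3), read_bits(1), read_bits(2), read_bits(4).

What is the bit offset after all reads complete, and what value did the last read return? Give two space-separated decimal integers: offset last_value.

Answer: 11 0

Derivation:
Read 1: bits[0:1] width=1 -> value=1 (bin 1); offset now 1 = byte 0 bit 1; 39 bits remain
Read 2: bits[1:4] width=3 -> value=6 (bin 110); offset now 4 = byte 0 bit 4; 36 bits remain
Read 3: bits[4:5] width=1 -> value=0 (bin 0); offset now 5 = byte 0 bit 5; 35 bits remain
Read 4: bits[5:7] width=2 -> value=0 (bin 00); offset now 7 = byte 0 bit 7; 33 bits remain
Read 5: bits[7:11] width=4 -> value=0 (bin 0000); offset now 11 = byte 1 bit 3; 29 bits remain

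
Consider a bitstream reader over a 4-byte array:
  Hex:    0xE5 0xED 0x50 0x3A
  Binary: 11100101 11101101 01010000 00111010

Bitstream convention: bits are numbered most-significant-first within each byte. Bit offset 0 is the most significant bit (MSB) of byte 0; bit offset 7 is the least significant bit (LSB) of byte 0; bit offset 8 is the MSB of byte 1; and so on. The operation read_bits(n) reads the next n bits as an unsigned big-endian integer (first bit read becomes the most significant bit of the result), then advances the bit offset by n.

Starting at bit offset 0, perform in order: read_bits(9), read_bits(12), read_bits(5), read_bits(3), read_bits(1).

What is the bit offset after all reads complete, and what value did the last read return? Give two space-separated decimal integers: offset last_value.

Answer: 30 0

Derivation:
Read 1: bits[0:9] width=9 -> value=459 (bin 111001011); offset now 9 = byte 1 bit 1; 23 bits remain
Read 2: bits[9:21] width=12 -> value=3498 (bin 110110101010); offset now 21 = byte 2 bit 5; 11 bits remain
Read 3: bits[21:26] width=5 -> value=0 (bin 00000); offset now 26 = byte 3 bit 2; 6 bits remain
Read 4: bits[26:29] width=3 -> value=7 (bin 111); offset now 29 = byte 3 bit 5; 3 bits remain
Read 5: bits[29:30] width=1 -> value=0 (bin 0); offset now 30 = byte 3 bit 6; 2 bits remain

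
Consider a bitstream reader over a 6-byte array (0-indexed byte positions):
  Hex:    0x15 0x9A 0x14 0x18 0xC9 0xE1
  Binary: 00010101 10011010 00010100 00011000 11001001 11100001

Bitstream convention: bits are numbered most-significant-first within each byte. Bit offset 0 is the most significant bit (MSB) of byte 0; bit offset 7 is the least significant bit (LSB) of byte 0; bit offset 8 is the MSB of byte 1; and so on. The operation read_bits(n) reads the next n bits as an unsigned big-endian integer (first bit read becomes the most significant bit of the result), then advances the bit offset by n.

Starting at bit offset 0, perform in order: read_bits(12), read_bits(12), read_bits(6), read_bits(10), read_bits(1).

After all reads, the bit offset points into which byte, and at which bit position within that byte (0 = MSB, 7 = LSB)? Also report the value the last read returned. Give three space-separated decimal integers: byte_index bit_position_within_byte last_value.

Read 1: bits[0:12] width=12 -> value=345 (bin 000101011001); offset now 12 = byte 1 bit 4; 36 bits remain
Read 2: bits[12:24] width=12 -> value=2580 (bin 101000010100); offset now 24 = byte 3 bit 0; 24 bits remain
Read 3: bits[24:30] width=6 -> value=6 (bin 000110); offset now 30 = byte 3 bit 6; 18 bits remain
Read 4: bits[30:40] width=10 -> value=201 (bin 0011001001); offset now 40 = byte 5 bit 0; 8 bits remain
Read 5: bits[40:41] width=1 -> value=1 (bin 1); offset now 41 = byte 5 bit 1; 7 bits remain

Answer: 5 1 1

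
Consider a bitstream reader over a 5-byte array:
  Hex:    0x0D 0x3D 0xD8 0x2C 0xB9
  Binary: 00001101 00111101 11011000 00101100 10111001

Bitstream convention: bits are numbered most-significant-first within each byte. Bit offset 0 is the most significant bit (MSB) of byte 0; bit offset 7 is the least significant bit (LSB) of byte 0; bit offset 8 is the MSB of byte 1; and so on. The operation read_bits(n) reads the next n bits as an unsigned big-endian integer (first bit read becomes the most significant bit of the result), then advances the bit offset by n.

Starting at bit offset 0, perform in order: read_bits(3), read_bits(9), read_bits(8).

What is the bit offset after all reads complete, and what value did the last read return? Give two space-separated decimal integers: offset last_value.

Read 1: bits[0:3] width=3 -> value=0 (bin 000); offset now 3 = byte 0 bit 3; 37 bits remain
Read 2: bits[3:12] width=9 -> value=211 (bin 011010011); offset now 12 = byte 1 bit 4; 28 bits remain
Read 3: bits[12:20] width=8 -> value=221 (bin 11011101); offset now 20 = byte 2 bit 4; 20 bits remain

Answer: 20 221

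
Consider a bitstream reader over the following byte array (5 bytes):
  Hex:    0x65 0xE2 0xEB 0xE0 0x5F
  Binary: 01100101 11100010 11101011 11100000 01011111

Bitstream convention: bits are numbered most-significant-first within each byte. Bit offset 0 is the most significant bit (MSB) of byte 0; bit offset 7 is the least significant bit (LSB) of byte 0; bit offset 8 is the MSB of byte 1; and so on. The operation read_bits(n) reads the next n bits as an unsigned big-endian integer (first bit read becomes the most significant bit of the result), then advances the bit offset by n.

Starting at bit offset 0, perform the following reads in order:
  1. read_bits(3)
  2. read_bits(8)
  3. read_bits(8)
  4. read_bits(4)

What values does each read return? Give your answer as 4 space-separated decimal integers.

Read 1: bits[0:3] width=3 -> value=3 (bin 011); offset now 3 = byte 0 bit 3; 37 bits remain
Read 2: bits[3:11] width=8 -> value=47 (bin 00101111); offset now 11 = byte 1 bit 3; 29 bits remain
Read 3: bits[11:19] width=8 -> value=23 (bin 00010111); offset now 19 = byte 2 bit 3; 21 bits remain
Read 4: bits[19:23] width=4 -> value=5 (bin 0101); offset now 23 = byte 2 bit 7; 17 bits remain

Answer: 3 47 23 5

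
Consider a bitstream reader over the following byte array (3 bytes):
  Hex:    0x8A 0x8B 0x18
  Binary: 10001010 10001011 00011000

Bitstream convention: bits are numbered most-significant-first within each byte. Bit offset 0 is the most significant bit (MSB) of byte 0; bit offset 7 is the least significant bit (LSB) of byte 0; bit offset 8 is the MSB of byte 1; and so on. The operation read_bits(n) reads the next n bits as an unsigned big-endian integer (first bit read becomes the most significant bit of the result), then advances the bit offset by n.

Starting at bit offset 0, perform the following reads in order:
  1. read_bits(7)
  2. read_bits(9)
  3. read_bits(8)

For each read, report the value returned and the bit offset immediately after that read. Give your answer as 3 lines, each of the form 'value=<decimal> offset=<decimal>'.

Read 1: bits[0:7] width=7 -> value=69 (bin 1000101); offset now 7 = byte 0 bit 7; 17 bits remain
Read 2: bits[7:16] width=9 -> value=139 (bin 010001011); offset now 16 = byte 2 bit 0; 8 bits remain
Read 3: bits[16:24] width=8 -> value=24 (bin 00011000); offset now 24 = byte 3 bit 0; 0 bits remain

Answer: value=69 offset=7
value=139 offset=16
value=24 offset=24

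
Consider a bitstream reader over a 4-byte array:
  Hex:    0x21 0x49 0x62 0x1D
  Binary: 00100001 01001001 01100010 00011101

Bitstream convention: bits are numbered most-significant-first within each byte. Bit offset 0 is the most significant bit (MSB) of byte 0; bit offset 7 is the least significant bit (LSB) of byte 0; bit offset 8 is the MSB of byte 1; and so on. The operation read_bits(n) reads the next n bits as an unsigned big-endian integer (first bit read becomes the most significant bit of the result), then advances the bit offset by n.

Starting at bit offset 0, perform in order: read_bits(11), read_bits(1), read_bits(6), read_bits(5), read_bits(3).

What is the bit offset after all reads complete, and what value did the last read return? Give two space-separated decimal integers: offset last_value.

Read 1: bits[0:11] width=11 -> value=266 (bin 00100001010); offset now 11 = byte 1 bit 3; 21 bits remain
Read 2: bits[11:12] width=1 -> value=0 (bin 0); offset now 12 = byte 1 bit 4; 20 bits remain
Read 3: bits[12:18] width=6 -> value=37 (bin 100101); offset now 18 = byte 2 bit 2; 14 bits remain
Read 4: bits[18:23] width=5 -> value=17 (bin 10001); offset now 23 = byte 2 bit 7; 9 bits remain
Read 5: bits[23:26] width=3 -> value=0 (bin 000); offset now 26 = byte 3 bit 2; 6 bits remain

Answer: 26 0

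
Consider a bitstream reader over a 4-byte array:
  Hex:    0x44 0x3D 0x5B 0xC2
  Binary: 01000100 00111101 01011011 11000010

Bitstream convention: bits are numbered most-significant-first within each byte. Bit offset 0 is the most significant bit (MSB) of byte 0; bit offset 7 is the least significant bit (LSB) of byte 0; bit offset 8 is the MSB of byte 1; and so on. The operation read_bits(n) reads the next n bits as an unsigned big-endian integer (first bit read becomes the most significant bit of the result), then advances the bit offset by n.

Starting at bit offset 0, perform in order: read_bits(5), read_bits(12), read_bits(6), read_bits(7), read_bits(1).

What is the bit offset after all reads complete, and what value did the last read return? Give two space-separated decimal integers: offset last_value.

Answer: 31 1

Derivation:
Read 1: bits[0:5] width=5 -> value=8 (bin 01000); offset now 5 = byte 0 bit 5; 27 bits remain
Read 2: bits[5:17] width=12 -> value=2170 (bin 100001111010); offset now 17 = byte 2 bit 1; 15 bits remain
Read 3: bits[17:23] width=6 -> value=45 (bin 101101); offset now 23 = byte 2 bit 7; 9 bits remain
Read 4: bits[23:30] width=7 -> value=112 (bin 1110000); offset now 30 = byte 3 bit 6; 2 bits remain
Read 5: bits[30:31] width=1 -> value=1 (bin 1); offset now 31 = byte 3 bit 7; 1 bits remain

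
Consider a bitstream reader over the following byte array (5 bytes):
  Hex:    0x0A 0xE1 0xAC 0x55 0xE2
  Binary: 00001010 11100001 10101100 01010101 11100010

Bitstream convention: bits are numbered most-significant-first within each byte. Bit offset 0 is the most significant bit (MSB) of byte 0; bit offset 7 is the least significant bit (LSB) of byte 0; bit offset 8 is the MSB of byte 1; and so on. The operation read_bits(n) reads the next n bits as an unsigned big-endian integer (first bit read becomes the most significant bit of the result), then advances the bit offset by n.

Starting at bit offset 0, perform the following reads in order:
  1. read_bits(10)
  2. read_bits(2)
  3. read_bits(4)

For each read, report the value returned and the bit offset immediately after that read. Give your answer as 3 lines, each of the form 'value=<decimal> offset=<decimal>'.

Answer: value=43 offset=10
value=2 offset=12
value=1 offset=16

Derivation:
Read 1: bits[0:10] width=10 -> value=43 (bin 0000101011); offset now 10 = byte 1 bit 2; 30 bits remain
Read 2: bits[10:12] width=2 -> value=2 (bin 10); offset now 12 = byte 1 bit 4; 28 bits remain
Read 3: bits[12:16] width=4 -> value=1 (bin 0001); offset now 16 = byte 2 bit 0; 24 bits remain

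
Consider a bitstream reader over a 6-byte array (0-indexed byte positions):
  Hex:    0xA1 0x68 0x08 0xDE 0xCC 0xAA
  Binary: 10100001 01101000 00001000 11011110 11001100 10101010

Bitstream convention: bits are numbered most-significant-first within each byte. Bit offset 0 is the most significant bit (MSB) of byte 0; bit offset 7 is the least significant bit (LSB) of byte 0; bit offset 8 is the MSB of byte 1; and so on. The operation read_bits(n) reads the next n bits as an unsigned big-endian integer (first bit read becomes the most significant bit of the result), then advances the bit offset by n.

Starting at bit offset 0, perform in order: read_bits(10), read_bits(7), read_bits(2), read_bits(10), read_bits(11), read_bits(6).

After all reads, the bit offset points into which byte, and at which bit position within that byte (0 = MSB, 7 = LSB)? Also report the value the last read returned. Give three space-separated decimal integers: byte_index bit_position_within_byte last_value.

Read 1: bits[0:10] width=10 -> value=645 (bin 1010000101); offset now 10 = byte 1 bit 2; 38 bits remain
Read 2: bits[10:17] width=7 -> value=80 (bin 1010000); offset now 17 = byte 2 bit 1; 31 bits remain
Read 3: bits[17:19] width=2 -> value=0 (bin 00); offset now 19 = byte 2 bit 3; 29 bits remain
Read 4: bits[19:29] width=10 -> value=283 (bin 0100011011); offset now 29 = byte 3 bit 5; 19 bits remain
Read 5: bits[29:40] width=11 -> value=1740 (bin 11011001100); offset now 40 = byte 5 bit 0; 8 bits remain
Read 6: bits[40:46] width=6 -> value=42 (bin 101010); offset now 46 = byte 5 bit 6; 2 bits remain

Answer: 5 6 42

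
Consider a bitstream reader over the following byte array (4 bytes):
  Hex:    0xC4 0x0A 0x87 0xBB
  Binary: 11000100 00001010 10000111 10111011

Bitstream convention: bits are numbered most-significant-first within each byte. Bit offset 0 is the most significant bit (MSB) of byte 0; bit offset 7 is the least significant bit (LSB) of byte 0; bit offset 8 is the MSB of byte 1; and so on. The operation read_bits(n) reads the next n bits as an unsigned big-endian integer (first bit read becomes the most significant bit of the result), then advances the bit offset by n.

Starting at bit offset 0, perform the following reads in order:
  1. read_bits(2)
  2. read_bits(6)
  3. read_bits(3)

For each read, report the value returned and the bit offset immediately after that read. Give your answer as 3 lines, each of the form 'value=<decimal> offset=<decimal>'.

Read 1: bits[0:2] width=2 -> value=3 (bin 11); offset now 2 = byte 0 bit 2; 30 bits remain
Read 2: bits[2:8] width=6 -> value=4 (bin 000100); offset now 8 = byte 1 bit 0; 24 bits remain
Read 3: bits[8:11] width=3 -> value=0 (bin 000); offset now 11 = byte 1 bit 3; 21 bits remain

Answer: value=3 offset=2
value=4 offset=8
value=0 offset=11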